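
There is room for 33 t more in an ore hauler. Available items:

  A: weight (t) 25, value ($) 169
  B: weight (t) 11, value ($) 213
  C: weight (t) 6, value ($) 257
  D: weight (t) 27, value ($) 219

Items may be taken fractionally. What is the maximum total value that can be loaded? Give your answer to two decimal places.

599.78

Order: C (257/6=42.83) > B (213/11=19.36) > D (219/27=8.11) > A (169/25=6.76)
Fill: take C (6 @ 257) → take B (11 @ 213) → take 16/27 of D → 129.78; 33/33 used.
Total value = 599.78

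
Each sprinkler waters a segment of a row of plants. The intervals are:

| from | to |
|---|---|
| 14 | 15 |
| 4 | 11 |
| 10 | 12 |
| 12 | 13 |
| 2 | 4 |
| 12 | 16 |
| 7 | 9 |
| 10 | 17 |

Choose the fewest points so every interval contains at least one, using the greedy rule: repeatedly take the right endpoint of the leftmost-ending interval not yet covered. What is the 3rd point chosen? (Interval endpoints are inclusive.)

12

Sorted: [2,4] [7,9] [4,11] [10,12] [12,13] [14,15] [12,16] [10,17]
{[2,4]} hit by 4; {[7,9],[4,11]} hit by 9; {[10,12],[12,13]} hit by 12; {[14,15],[12,16],[10,17]} hit by 15.
Points: 4, 9, 12, 15 (4 total).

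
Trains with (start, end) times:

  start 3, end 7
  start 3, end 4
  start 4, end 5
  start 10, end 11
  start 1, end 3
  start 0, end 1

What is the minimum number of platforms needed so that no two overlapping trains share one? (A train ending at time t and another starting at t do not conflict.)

starts: [0, 1, 3, 3, 4, 10]
ends:   [1, 3, 4, 5, 7, 11]
s0→1 e1→0 s1→1 e3→0 s3→1 s3→2  — peak 2.

2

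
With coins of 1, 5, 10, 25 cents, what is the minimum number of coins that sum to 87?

87 − 3×25→12 − 1×10→2 − 2×1→0
Total coins = 3 + 1 + 2 = 6

6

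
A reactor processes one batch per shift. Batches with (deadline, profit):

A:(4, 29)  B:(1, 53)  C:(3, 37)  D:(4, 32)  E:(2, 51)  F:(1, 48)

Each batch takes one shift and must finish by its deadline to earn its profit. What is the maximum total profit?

Profit order: B=53 E=51 F=48 C=37 D=32 A=29
Assign: B→slot 1, E→slot 2, F skipped, C→slot 3, D→slot 4, A skipped.
Slots: [1:B] [2:E] [3:C] [4:D]
Profit = 53 + 51 + 37 + 32 = 173

173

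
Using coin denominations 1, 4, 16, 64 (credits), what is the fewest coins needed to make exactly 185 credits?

8

Use the largest denomination that fits, subtract, and repeat.
185 = 2×64 + 3×16 + 2×4 + 1×1
Total coins = 2 + 3 + 2 + 1 = 8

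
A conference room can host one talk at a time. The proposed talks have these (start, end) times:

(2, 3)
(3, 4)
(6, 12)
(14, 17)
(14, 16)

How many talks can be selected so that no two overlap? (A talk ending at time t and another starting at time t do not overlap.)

Order by finish time; keep every interval that doesn't clash with the previous kept one.
Sorted by end: (2,3)  (3,4)  (6,12)  (14,16)  (14,17)
take (2,3); take (3,4); take (6,12); take (14,16).
Selected 4 talks.

4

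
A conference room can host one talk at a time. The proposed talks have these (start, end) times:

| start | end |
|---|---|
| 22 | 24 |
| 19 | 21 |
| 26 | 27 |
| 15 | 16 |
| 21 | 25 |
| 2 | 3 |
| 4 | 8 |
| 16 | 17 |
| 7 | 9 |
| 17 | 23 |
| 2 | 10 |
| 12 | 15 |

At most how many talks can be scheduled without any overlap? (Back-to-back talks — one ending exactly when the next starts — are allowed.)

8

Sorted by end: (2,3)  (4,8)  (7,9)  (2,10)  (12,15)  (15,16)  (16,17)  (19,21)  (17,23)  (22,24)  (21,25)  (26,27)
take (2,3); take (4,8); skip (7,9); skip (2,10); take (12,15); take (15,16); take (16,17); take (19,21); take (22,24); take (26,27).
Selected 8 talks.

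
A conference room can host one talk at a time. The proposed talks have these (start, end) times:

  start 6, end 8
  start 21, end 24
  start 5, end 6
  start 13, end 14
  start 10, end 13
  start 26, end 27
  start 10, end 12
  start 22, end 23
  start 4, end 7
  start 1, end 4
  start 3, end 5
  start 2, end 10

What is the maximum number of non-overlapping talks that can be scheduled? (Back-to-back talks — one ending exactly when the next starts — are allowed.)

Order by finish time; keep every interval that doesn't clash with the previous kept one.
By end time: (1,4), (3,5), (5,6), (4,7), (6,8), (2,10), (10,12), (10,13), (13,14), (22,23), (21,24), (26,27).
Pick (1,4); next start ≥ 4 → (5,6); next start ≥ 6 → (6,8); next start ≥ 8 → (10,12); next start ≥ 12 → (13,14); next start ≥ 14 → (22,23); next start ≥ 23 → (26,27).
Selected 7 talks.

7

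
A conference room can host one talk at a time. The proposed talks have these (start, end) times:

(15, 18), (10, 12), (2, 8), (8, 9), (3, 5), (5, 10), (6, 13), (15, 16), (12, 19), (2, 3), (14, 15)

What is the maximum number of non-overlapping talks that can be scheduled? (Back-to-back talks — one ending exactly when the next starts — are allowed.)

Greedy by earliest finish: after sorting by end time, pick each interval compatible with the last pick.
By end time: (2,3), (3,5), (2,8), (8,9), (5,10), (10,12), (6,13), (14,15), (15,16), (15,18), (12,19).
Pick (2,3); next start ≥ 3 → (3,5); next start ≥ 5 → (8,9); next start ≥ 9 → (10,12); next start ≥ 12 → (14,15); next start ≥ 15 → (15,16).
Selected 6 talks.

6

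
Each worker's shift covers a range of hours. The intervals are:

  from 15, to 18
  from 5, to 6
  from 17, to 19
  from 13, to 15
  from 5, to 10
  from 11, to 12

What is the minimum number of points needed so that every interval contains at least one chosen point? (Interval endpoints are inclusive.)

4

Sorted: [5,6] [5,10] [11,12] [13,15] [15,18] [17,19]
{[5,6],[5,10]} hit by 6; {[11,12]} hit by 12; {[13,15],[15,18]} hit by 15; {[17,19]} hit by 19.
Points: 6, 12, 15, 19 (4 total).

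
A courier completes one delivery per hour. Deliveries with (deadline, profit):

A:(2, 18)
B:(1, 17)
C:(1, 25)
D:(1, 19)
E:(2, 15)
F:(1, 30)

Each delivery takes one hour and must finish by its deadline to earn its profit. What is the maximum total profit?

Take jobs in profit order; each goes to the latest open slot no later than its deadline.
Profit order: F=30 C=25 D=19 A=18 B=17 E=15
Assign: F→slot 1, C skipped, D skipped, A→slot 2, B skipped, E skipped.
Slots: [1:F] [2:A]
Profit = 30 + 18 = 48

48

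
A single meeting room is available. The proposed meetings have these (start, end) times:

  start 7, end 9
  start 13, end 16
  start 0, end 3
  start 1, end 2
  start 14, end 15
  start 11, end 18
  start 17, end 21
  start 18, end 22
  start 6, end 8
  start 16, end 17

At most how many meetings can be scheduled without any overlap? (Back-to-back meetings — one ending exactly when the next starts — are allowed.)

5

Sorted by end: (1,2)  (0,3)  (6,8)  (7,9)  (14,15)  (13,16)  (16,17)  (11,18)  (17,21)  (18,22)
take (1,2); take (6,8); take (14,15); take (16,17); take (17,21).
Selected 5 meetings.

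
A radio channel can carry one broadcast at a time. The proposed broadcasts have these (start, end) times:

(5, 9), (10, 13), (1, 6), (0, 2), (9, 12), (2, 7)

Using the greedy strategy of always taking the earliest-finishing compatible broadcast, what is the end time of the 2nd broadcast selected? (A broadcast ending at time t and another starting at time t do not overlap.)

By end time: (0,2), (1,6), (2,7), (5,9), (9,12), (10,13).
Pick (0,2); next start ≥ 2 → (2,7); next start ≥ 7 → (9,12).
Selected: (0,2) (2,7) (9,12)

7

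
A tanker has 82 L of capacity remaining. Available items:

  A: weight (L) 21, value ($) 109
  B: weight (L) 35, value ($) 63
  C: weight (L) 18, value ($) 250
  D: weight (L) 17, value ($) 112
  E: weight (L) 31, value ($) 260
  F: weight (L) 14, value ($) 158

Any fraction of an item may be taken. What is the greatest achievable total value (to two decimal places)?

790.38

Ratios (sorted): C 13.89, F 11.29, E 8.39, D 6.59, A 5.19, B 1.80
take C (18 @ 250); take F (14 @ 158); take E (31 @ 260); take D (17 @ 112); take 2/21 of A → 10.38. Capacity used 82/82.
Total value = 790.38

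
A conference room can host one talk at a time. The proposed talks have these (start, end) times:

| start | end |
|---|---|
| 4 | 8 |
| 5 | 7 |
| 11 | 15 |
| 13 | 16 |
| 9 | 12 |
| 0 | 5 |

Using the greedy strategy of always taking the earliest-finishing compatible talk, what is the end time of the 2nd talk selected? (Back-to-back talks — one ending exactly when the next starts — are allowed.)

7

Order by finish time; keep every interval that doesn't clash with the previous kept one.
By end time: (0,5), (5,7), (4,8), (9,12), (11,15), (13,16).
Pick (0,5); next start ≥ 5 → (5,7); next start ≥ 7 → (9,12); next start ≥ 12 → (13,16).
Selected: (0,5) (5,7) (9,12) (13,16)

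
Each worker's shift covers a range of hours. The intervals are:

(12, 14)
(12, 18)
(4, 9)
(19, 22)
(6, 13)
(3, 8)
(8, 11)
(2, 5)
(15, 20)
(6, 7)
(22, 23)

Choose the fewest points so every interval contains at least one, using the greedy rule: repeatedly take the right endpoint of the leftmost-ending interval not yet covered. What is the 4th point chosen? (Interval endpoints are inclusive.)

14

Sorted: [2,5] [6,7] [3,8] [4,9] [8,11] [6,13] [12,14] [12,18] [15,20] [19,22] [22,23]
{[2,5]} hit by 5; {[6,7],[3,8],[4,9]} hit by 7; {[8,11],[6,13]} hit by 11; {[12,14],[12,18]} hit by 14; {[15,20],[19,22]} hit by 20; {[22,23]} hit by 23.
Points: 5, 7, 11, 14, 20, 23 (6 total).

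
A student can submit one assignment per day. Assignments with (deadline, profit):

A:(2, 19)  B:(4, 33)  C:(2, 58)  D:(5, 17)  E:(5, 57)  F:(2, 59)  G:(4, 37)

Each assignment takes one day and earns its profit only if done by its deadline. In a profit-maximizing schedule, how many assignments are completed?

Sort by profit descending; place each in the latest free slot ≤ its deadline.
By profit: F(d2,59), C(d2,58), E(d5,57), G(d4,37), B(d4,33), A(d2,19), D(d5,17)
F→slot 2; C→slot 1; E→slot 5; G→slot 4; B→slot 3; A skipped; D skipped.
5 of 7 scheduled.

5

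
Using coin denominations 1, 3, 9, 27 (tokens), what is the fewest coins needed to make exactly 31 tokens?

31 − 1×27→4 − 1×3→1 − 1×1→0
Total coins = 1 + 1 + 1 = 3

3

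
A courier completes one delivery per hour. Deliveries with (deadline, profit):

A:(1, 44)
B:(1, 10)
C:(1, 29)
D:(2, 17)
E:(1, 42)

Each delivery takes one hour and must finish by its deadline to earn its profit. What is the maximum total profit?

61

Take jobs in profit order; each goes to the latest open slot no later than its deadline.
Profit order: A=44 E=42 C=29 D=17 B=10
Assign: A→slot 1, E skipped, C skipped, D→slot 2, B skipped.
Slots: [1:A] [2:D]
Profit = 44 + 17 = 61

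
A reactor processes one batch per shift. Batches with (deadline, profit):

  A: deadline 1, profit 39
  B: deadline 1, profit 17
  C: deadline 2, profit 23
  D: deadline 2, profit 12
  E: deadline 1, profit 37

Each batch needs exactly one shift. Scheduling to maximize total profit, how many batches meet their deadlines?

By profit: A(d1,39), E(d1,37), C(d2,23), B(d1,17), D(d2,12)
A→slot 1; E skipped; C→slot 2; B skipped; D skipped.
2 of 5 scheduled.

2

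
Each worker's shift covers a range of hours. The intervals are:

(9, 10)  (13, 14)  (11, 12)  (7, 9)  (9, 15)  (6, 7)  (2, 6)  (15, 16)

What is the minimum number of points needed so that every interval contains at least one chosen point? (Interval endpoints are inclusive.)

Sort by right endpoint; whenever an interval is uncovered, place a point at its right end.
Sorted: [2,6] [6,7] [7,9] [9,10] [11,12] [13,14] [9,15] [15,16]
{[2,6],[6,7]} hit by 6; {[7,9],[9,10]} hit by 9; {[11,12]} hit by 12; {[13,14],[9,15]} hit by 14; {[15,16]} hit by 16.
Points: 6, 9, 12, 14, 16 (5 total).

5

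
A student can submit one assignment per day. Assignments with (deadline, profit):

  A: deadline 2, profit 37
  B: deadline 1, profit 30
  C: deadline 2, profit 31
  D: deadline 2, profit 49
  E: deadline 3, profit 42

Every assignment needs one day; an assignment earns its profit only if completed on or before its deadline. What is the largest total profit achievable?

Sort by profit descending; place each in the latest free slot ≤ its deadline.
By profit: D(d2,49), E(d3,42), A(d2,37), C(d2,31), B(d1,30)
D→slot 2; E→slot 3; A→slot 1; C skipped; B skipped.
Profit = 37 + 49 + 42 = 128

128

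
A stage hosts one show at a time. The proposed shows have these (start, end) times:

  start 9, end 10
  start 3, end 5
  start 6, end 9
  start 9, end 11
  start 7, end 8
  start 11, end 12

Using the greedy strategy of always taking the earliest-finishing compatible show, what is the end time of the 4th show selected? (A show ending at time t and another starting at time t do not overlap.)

12

Greedy by earliest finish: after sorting by end time, pick each interval compatible with the last pick.
Sorted by end: (3,5)  (7,8)  (6,9)  (9,10)  (9,11)  (11,12)
take (3,5); take (7,8); take (9,10); skip (9,11); take (11,12).
Selected: (3,5) (7,8) (9,10) (11,12)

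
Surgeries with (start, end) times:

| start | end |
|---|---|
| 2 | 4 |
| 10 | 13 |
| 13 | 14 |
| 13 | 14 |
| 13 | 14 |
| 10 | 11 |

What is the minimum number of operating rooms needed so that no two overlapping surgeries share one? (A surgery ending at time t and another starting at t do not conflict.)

The answer is the maximum number of intervals overlapping at any instant.
starts: [2, 10, 10, 13, 13, 13]
ends:   [4, 11, 13, 14, 14, 14]
s2→1 e4→0 s10→1 s10→2 e11→1 e13→0 s13→1 s13→2 s13→3  — peak 3.

3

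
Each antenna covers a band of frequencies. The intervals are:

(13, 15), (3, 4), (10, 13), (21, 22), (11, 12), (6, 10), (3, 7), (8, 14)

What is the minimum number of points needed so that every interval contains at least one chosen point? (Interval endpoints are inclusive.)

5

Sort by right endpoint; whenever an interval is uncovered, place a point at its right end.
By right end: [3,4]  [3,7]  [6,10]  [11,12]  [10,13]  [8,14]  [13,15]  [21,22]
[3,4] uncovered → point at 4; [6,10] uncovered → point at 10; [11,12] uncovered → point at 12; [13,15] uncovered → point at 15; [21,22] uncovered → point at 22.
Points: 4, 10, 12, 15, 22 (5 total).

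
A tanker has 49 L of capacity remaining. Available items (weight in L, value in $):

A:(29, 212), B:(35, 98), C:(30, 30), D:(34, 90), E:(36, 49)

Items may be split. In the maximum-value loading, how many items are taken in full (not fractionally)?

Sort by value per unit weight and fill in that order.
Order: A (212/29=7.31) > B (98/35=2.80) > D (90/34=2.65) > E (49/36=1.36) > C (30/30=1.00)
Fill: take A (29 @ 212) → take 20/35 of B → 56.00; 49/49 used.
1 item(s) taken whole; one partial (take 20/35 of B).

1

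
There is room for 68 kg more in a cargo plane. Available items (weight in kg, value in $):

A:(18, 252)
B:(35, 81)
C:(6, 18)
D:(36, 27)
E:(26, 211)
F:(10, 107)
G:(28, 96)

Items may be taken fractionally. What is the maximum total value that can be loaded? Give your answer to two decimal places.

Ratios (sorted): A 14.00, F 10.70, E 8.12, G 3.43, C 3.00, B 2.31, D 0.75
take A (18 @ 252); take F (10 @ 107); take E (26 @ 211); take 14/28 of G → 48.00. Capacity used 68/68.
Total value = 618.00

618.00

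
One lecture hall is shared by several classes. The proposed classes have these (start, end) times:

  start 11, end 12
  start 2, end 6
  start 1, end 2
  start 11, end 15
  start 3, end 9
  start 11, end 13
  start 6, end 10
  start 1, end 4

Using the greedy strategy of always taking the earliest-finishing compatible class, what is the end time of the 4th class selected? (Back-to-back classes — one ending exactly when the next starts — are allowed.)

By end time: (1,2), (1,4), (2,6), (3,9), (6,10), (11,12), (11,13), (11,15).
Pick (1,2); next start ≥ 2 → (2,6); next start ≥ 6 → (6,10); next start ≥ 10 → (11,12).
Selected: (1,2) (2,6) (6,10) (11,12)

12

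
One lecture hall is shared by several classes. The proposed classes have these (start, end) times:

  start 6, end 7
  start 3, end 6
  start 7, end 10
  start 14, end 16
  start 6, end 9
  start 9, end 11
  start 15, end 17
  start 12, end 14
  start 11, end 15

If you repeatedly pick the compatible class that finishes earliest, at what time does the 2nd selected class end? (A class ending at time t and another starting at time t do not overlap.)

Sort by end time and greedily take each interval whose start is ≥ the last chosen end.
Sorted by end: (3,6)  (6,7)  (6,9)  (7,10)  (9,11)  (12,14)  (11,15)  (14,16)  (15,17)
take (3,6); take (6,7); take (7,10); take (12,14); take (14,16); skip (15,17).
Selected: (3,6) (6,7) (7,10) (12,14) (14,16)

7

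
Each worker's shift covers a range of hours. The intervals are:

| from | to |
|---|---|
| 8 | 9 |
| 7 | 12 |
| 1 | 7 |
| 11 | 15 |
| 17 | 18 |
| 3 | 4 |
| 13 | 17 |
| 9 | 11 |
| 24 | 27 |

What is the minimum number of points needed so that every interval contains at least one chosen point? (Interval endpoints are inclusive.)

5

Sort by right endpoint; whenever an interval is uncovered, place a point at its right end.
By right end: [3,4]  [1,7]  [8,9]  [9,11]  [7,12]  [11,15]  [13,17]  [17,18]  [24,27]
[3,4] uncovered → point at 4; [8,9] uncovered → point at 9; [11,15] uncovered → point at 15; [17,18] uncovered → point at 18; [24,27] uncovered → point at 27.
Points: 4, 9, 15, 18, 27 (5 total).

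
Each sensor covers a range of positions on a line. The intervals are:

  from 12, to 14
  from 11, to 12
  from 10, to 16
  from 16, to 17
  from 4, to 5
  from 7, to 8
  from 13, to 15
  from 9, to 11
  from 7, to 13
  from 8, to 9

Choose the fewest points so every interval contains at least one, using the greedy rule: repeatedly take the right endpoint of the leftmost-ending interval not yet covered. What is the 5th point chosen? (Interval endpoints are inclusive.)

17

Sorted: [4,5] [7,8] [8,9] [9,11] [11,12] [7,13] [12,14] [13,15] [10,16] [16,17]
{[4,5]} hit by 5; {[7,8],[8,9]} hit by 8; {[9,11],[11,12],[7,13]} hit by 11; {[12,14],[13,15],[10,16]} hit by 14; {[16,17]} hit by 17.
Points: 5, 8, 11, 14, 17 (5 total).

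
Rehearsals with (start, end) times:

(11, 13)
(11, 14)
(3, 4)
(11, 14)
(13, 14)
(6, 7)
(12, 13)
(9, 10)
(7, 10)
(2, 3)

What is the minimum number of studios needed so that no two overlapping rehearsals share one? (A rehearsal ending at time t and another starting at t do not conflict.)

4

Events (time:±→running): 2:+→1 3:-→0 3:+→1 4:-→0 6:+→1 7:-→0 7:+→1 9:+→2 10:-→1 10:-→0 11:+→1 11:+→2 11:+→3 12:+→4 … peak 4.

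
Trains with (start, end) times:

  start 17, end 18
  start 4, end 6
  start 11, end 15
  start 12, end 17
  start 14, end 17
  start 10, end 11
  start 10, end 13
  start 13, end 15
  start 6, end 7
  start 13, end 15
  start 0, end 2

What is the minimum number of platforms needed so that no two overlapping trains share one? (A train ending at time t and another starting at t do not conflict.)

5

Events (time:±→running): 0:+→1 2:-→0 4:+→1 6:-→0 6:+→1 7:-→0 10:+→1 10:+→2 11:-→1 11:+→2 12:+→3 13:-→2 13:+→3 13:+→4 14:+→5 … peak 5.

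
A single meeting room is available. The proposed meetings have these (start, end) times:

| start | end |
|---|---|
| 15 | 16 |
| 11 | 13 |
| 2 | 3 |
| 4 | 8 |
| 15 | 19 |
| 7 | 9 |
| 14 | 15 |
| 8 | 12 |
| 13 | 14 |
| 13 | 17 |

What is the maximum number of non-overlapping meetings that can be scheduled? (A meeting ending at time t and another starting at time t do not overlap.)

6

By end time: (2,3), (4,8), (7,9), (8,12), (11,13), (13,14), (14,15), (15,16), (13,17), (15,19).
Pick (2,3); next start ≥ 3 → (4,8); next start ≥ 8 → (8,12); next start ≥ 12 → (13,14); next start ≥ 14 → (14,15); next start ≥ 15 → (15,16).
Selected 6 meetings.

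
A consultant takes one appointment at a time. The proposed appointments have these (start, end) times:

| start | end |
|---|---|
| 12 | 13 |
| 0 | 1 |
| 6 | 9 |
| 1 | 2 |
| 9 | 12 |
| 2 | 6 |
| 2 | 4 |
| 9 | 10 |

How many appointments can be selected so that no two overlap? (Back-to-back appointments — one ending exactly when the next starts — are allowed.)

Greedy by earliest finish: after sorting by end time, pick each interval compatible with the last pick.
Sorted by end: (0,1)  (1,2)  (2,4)  (2,6)  (6,9)  (9,10)  (9,12)  (12,13)
take (0,1); take (1,2); take (2,4); take (6,9); take (9,10); skip (9,12); take (12,13).
Selected 6 appointments.

6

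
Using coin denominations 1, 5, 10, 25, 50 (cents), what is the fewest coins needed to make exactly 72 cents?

5

Use the largest denomination that fits, subtract, and repeat.
72 = 1×50 + 2×10 + 2×1
Total coins = 1 + 2 + 2 = 5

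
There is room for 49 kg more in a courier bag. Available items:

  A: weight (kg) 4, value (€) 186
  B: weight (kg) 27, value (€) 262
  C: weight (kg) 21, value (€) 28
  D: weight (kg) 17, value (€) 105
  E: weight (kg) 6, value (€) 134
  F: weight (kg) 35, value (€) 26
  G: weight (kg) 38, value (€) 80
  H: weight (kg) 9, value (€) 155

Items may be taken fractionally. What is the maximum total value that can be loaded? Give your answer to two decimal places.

Sort by value per unit weight and fill in that order.
Order: A (186/4=46.50) > E (134/6=22.33) > H (155/9=17.22) > B (262/27=9.70) > D (105/17=6.18) > G (80/38=2.11) > C (28/21=1.33) > F (26/35=0.74)
Fill: take A (4 @ 186) → take E (6 @ 134) → take H (9 @ 155) → take B (27 @ 262) → take 3/17 of D → 18.53; 49/49 used.
Total value = 755.53

755.53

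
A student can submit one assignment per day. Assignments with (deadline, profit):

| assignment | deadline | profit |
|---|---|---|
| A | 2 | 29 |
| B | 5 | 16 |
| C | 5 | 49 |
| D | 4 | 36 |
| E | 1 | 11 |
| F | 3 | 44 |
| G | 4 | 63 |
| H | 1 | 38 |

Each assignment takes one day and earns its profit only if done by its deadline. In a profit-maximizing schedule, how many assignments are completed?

By profit: G(d4,63), C(d5,49), F(d3,44), H(d1,38), D(d4,36), A(d2,29), B(d5,16), E(d1,11)
G→slot 4; C→slot 5; F→slot 3; H→slot 1; D→slot 2; A skipped; B skipped; E skipped.
5 of 8 scheduled.

5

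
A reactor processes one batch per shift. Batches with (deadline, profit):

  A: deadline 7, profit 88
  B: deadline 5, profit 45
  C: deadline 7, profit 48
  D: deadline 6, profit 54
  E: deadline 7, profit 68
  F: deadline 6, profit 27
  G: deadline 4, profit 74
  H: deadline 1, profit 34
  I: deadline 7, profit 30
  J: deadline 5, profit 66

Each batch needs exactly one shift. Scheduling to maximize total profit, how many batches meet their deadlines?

7

By profit: A(d7,88), G(d4,74), E(d7,68), J(d5,66), D(d6,54), C(d7,48), B(d5,45), H(d1,34), I(d7,30), F(d6,27)
A→slot 7; G→slot 4; E→slot 6; J→slot 5; D→slot 3; C→slot 2; B→slot 1; H skipped; I skipped; F skipped.
7 of 10 scheduled.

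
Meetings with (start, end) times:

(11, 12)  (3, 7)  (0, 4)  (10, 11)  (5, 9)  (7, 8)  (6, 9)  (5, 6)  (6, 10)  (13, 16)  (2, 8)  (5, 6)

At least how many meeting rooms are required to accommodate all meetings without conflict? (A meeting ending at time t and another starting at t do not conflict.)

starts: [0, 2, 3, 5, 5, 5, 6, 6, 7, 10, 11, 13]
ends:   [4, 6, 6, 7, 8, 8, 9, 9, 10, 11, 12, 16]
s0→1 s2→2 s3→3 e4→2 s5→3 s5→4 s5→5  — peak 5.

5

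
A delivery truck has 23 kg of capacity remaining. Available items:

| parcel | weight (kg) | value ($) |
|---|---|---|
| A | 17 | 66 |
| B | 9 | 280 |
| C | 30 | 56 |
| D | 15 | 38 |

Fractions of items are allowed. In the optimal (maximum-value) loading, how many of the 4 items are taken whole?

1

Sort by value per unit weight and fill in that order.
Order: B (280/9=31.11) > A (66/17=3.88) > D (38/15=2.53) > C (56/30=1.87)
Fill: take B (9 @ 280) → take 14/17 of A → 54.35; 23/23 used.
1 item(s) taken whole; one partial (take 14/17 of A).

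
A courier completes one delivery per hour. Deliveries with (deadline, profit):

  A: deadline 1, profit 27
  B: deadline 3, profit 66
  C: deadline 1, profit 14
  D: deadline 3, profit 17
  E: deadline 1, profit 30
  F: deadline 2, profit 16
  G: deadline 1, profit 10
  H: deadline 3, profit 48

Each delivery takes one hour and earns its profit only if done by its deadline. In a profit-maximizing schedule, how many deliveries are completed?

Profit order: B=66 H=48 E=30 A=27 D=17 F=16 C=14 G=10
Assign: B→slot 3, H→slot 2, E→slot 1, A skipped, D skipped, F skipped, C skipped, G skipped.
Slots: [1:E] [2:H] [3:B]
3 of 8 scheduled.

3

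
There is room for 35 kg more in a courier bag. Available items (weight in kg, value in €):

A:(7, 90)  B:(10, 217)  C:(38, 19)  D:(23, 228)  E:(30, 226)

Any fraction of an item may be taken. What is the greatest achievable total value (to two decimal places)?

485.43

Sort by value per unit weight and fill in that order.
Order: B (217/10=21.70) > A (90/7=12.86) > D (228/23=9.91) > E (226/30=7.53) > C (19/38=0.50)
Fill: take B (10 @ 217) → take A (7 @ 90) → take 18/23 of D → 178.43; 35/35 used.
Total value = 485.43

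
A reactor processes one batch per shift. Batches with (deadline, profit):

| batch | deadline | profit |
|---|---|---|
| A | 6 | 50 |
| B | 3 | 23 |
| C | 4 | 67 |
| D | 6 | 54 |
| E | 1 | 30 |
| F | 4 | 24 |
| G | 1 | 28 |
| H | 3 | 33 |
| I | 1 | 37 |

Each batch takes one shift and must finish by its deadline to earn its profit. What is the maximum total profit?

By profit: C(d4,67), D(d6,54), A(d6,50), I(d1,37), H(d3,33), E(d1,30), G(d1,28), F(d4,24), B(d3,23)
C→slot 4; D→slot 6; A→slot 5; I→slot 1; H→slot 3; E skipped; G skipped; F→slot 2; B skipped.
Profit = 37 + 24 + 33 + 67 + 50 + 54 = 265

265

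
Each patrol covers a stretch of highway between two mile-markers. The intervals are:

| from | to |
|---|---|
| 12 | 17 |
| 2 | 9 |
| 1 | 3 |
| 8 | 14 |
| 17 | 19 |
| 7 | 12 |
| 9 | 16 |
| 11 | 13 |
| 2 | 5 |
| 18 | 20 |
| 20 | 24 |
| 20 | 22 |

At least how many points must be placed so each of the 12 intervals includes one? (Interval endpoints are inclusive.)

4

Sort by right endpoint; whenever an interval is uncovered, place a point at its right end.
Sorted: [1,3] [2,5] [2,9] [7,12] [11,13] [8,14] [9,16] [12,17] [17,19] [18,20] [20,22] [20,24]
{[1,3],[2,5],[2,9]} hit by 3; {[7,12],[11,13],[8,14],[9,16],[12,17]} hit by 12; {[17,19],[18,20]} hit by 19; {[20,22],[20,24]} hit by 22.
Points: 3, 12, 19, 22 (4 total).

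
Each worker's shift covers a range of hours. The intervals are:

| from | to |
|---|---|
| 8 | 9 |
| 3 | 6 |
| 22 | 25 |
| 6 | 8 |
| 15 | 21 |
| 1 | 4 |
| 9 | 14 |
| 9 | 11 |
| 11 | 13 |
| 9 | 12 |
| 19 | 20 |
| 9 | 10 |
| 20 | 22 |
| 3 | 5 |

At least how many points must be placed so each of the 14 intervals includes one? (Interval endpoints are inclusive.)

Process intervals by earliest right end; each time one isn't hit yet, stab at its right endpoint.
By right end: [1,4]  [3,5]  [3,6]  [6,8]  [8,9]  [9,10]  [9,11]  [9,12]  [11,13]  [9,14]  [19,20]  [15,21]  [20,22]  [22,25]
[1,4] uncovered → point at 4; [6,8] uncovered → point at 8; [9,10] uncovered → point at 10; [11,13] uncovered → point at 13; [19,20] uncovered → point at 20; [22,25] uncovered → point at 25.
Points: 4, 8, 10, 13, 20, 25 (6 total).

6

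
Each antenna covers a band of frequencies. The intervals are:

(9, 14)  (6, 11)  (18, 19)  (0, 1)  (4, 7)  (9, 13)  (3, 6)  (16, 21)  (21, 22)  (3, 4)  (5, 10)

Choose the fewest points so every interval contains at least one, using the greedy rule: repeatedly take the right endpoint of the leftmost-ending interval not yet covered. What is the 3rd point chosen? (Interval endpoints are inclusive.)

10

Sorted: [0,1] [3,4] [3,6] [4,7] [5,10] [6,11] [9,13] [9,14] [18,19] [16,21] [21,22]
{[0,1]} hit by 1; {[3,4],[3,6],[4,7]} hit by 4; {[5,10],[6,11],[9,13],[9,14]} hit by 10; {[18,19],[16,21]} hit by 19; {[21,22]} hit by 22.
Points: 1, 4, 10, 19, 22 (5 total).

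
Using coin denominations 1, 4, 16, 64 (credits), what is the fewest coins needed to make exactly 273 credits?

6

273 = 4×64 + 1×16 + 1×1
Total coins = 4 + 1 + 1 = 6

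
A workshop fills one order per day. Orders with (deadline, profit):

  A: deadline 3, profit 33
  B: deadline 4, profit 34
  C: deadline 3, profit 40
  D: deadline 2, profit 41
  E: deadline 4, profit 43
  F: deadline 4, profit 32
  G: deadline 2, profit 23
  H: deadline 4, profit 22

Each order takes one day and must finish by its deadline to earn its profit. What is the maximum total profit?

158

Take jobs in profit order; each goes to the latest open slot no later than its deadline.
By profit: E(d4,43), D(d2,41), C(d3,40), B(d4,34), A(d3,33), F(d4,32), G(d2,23), H(d4,22)
E→slot 4; D→slot 2; C→slot 3; B→slot 1; A skipped; F skipped; G skipped; H skipped.
Profit = 34 + 41 + 40 + 43 = 158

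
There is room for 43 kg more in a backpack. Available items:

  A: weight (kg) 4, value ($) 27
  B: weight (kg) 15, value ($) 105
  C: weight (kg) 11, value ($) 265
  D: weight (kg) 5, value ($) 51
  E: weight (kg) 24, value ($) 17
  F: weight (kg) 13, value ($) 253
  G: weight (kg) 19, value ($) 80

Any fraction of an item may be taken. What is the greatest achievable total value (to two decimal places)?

Ratios (sorted): C 24.09, F 19.46, D 10.20, B 7.00, A 6.75, G 4.21, E 0.71
take C (11 @ 265); take F (13 @ 253); take D (5 @ 51); take 14/15 of B → 98.00. Capacity used 43/43.
Total value = 667.00

667.00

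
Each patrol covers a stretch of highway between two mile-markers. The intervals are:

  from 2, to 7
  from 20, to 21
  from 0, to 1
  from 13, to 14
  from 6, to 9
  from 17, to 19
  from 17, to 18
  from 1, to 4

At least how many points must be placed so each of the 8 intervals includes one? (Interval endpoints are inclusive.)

Sort by right endpoint; whenever an interval is uncovered, place a point at its right end.
By right end: [0,1]  [1,4]  [2,7]  [6,9]  [13,14]  [17,18]  [17,19]  [20,21]
[0,1] uncovered → point at 1; [2,7] uncovered → point at 7; [13,14] uncovered → point at 14; [17,18] uncovered → point at 18; [20,21] uncovered → point at 21.
Points: 1, 7, 14, 18, 21 (5 total).

5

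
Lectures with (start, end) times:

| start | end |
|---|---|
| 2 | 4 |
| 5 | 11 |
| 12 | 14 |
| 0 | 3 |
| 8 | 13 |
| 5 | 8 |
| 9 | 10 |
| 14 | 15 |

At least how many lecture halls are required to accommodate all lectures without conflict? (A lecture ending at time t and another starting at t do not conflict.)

3

Events (time:±→running): 0:+→1 2:+→2 3:-→1 4:-→0 5:+→1 5:+→2 8:-→1 8:+→2 9:+→3 … peak 3.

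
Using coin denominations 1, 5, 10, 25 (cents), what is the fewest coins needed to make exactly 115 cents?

Greedy: take as many of the largest coin as possible, then repeat with the remainder.
115 − 4×25→15 − 1×10→5 − 1×5→0
Total coins = 4 + 1 + 1 = 6

6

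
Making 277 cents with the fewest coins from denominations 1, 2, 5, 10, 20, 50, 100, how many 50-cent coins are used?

277 = 2×100 + 1×50 + 1×20 + 1×5 + 1×2
Count of 50: 1

1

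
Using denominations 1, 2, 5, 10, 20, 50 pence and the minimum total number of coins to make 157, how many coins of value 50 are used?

157 = 3×50 + 1×5 + 1×2
Count of 50: 3

3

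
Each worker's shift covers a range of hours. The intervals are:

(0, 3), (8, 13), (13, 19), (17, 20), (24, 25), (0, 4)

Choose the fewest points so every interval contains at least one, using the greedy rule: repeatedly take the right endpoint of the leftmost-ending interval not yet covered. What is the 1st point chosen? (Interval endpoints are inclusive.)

Sort by right endpoint; whenever an interval is uncovered, place a point at its right end.
Sorted: [0,3] [0,4] [8,13] [13,19] [17,20] [24,25]
{[0,3],[0,4]} hit by 3; {[8,13],[13,19]} hit by 13; {[17,20]} hit by 20; {[24,25]} hit by 25.
Points: 3, 13, 20, 25 (4 total).

3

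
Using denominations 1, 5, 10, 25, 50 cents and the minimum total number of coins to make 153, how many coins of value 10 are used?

153 − 3×50→3 − 3×1→0
Count of 10: 0

0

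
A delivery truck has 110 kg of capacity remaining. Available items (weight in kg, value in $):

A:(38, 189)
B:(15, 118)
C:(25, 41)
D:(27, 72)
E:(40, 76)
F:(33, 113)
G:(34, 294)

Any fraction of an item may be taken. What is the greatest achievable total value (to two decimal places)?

Sort by value per unit weight and fill in that order.
Order: G (294/34=8.65) > B (118/15=7.87) > A (189/38=4.97) > F (113/33=3.42) > D (72/27=2.67) > E (76/40=1.90) > C (41/25=1.64)
Fill: take G (34 @ 294) → take B (15 @ 118) → take A (38 @ 189) → take 23/33 of F → 78.76; 110/110 used.
Total value = 679.76

679.76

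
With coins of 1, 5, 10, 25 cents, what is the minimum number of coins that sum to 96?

6

Greedy: take as many of the largest coin as possible, then repeat with the remainder.
96 − 3×25→21 − 2×10→1 − 1×1→0
Total coins = 3 + 2 + 1 = 6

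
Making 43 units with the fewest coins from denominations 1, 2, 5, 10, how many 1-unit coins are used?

1

Use the largest denomination that fits, subtract, and repeat.
43 = 4×10 + 1×2 + 1×1
Count of 1: 1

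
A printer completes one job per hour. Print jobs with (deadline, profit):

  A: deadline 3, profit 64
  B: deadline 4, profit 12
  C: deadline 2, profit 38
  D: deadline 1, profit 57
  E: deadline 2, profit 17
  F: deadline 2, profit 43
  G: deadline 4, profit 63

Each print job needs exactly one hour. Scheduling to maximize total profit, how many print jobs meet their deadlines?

By profit: A(d3,64), G(d4,63), D(d1,57), F(d2,43), C(d2,38), E(d2,17), B(d4,12)
A→slot 3; G→slot 4; D→slot 1; F→slot 2; C skipped; E skipped; B skipped.
4 of 7 scheduled.

4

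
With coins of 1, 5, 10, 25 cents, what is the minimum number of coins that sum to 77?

77 = 3×25 + 2×1
Total coins = 3 + 2 = 5

5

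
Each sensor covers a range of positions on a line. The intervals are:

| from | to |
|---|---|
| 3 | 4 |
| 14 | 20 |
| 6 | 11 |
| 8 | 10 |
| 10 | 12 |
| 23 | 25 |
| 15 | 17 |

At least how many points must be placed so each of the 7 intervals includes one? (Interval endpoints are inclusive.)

Sorted: [3,4] [8,10] [6,11] [10,12] [15,17] [14,20] [23,25]
{[3,4]} hit by 4; {[8,10],[6,11],[10,12]} hit by 10; {[15,17],[14,20]} hit by 17; {[23,25]} hit by 25.
Points: 4, 10, 17, 25 (4 total).

4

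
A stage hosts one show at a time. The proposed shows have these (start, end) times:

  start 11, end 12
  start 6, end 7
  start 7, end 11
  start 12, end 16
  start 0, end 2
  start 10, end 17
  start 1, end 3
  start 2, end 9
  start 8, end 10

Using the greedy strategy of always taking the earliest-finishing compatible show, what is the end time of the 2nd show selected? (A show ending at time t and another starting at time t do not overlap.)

7

Order by finish time; keep every interval that doesn't clash with the previous kept one.
By end time: (0,2), (1,3), (6,7), (2,9), (8,10), (7,11), (11,12), (12,16), (10,17).
Pick (0,2); next start ≥ 2 → (6,7); next start ≥ 7 → (8,10); next start ≥ 10 → (11,12); next start ≥ 12 → (12,16).
Selected: (0,2) (6,7) (8,10) (11,12) (12,16)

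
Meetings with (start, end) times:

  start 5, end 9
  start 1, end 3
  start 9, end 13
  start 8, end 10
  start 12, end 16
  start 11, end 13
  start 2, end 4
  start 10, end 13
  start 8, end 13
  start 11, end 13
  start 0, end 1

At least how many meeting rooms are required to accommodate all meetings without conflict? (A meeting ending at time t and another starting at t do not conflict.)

starts: [0, 1, 2, 5, 8, 8, 9, 10, 11, 11, 12]
ends:   [1, 3, 4, 9, 10, 13, 13, 13, 13, 13, 16]
s0→1 e1→0 s1→1 s2→2 e3→1 e4→0 s5→1 s8→2 s8→3 e9→2 s9→3 e10→2 s10→3 s11→4 s11→5 s12→6  — peak 6.

6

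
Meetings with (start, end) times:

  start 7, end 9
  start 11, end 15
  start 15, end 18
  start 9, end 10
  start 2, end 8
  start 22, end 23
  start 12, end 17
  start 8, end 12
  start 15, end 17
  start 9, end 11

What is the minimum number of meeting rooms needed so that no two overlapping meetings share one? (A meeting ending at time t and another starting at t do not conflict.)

starts: [2, 7, 8, 9, 9, 11, 12, 15, 15, 22]
ends:   [8, 9, 10, 11, 12, 15, 17, 17, 18, 23]
s2→1 s7→2 e8→1 s8→2 e9→1 s9→2 s9→3  — peak 3.

3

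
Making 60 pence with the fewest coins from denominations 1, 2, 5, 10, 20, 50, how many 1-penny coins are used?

0

60 − 1×50→10 − 1×10→0
Count of 1: 0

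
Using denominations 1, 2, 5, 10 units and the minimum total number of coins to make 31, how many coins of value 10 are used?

3

Use the largest denomination that fits, subtract, and repeat.
31 = 3×10 + 1×1
Count of 10: 3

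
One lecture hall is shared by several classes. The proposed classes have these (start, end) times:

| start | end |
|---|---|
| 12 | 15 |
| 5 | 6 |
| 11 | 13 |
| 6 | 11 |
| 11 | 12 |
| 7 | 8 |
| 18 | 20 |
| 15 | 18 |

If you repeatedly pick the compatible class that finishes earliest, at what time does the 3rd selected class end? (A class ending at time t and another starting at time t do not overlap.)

12

By end time: (5,6), (7,8), (6,11), (11,12), (11,13), (12,15), (15,18), (18,20).
Pick (5,6); next start ≥ 6 → (7,8); next start ≥ 8 → (11,12); next start ≥ 12 → (12,15); next start ≥ 15 → (15,18); next start ≥ 18 → (18,20).
Selected: (5,6) (7,8) (11,12) (12,15) (15,18) (18,20)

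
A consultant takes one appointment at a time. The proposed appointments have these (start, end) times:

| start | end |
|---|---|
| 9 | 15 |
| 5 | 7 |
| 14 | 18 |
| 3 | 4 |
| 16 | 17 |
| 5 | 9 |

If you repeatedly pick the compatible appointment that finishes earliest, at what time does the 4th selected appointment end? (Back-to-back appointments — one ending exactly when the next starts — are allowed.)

17

By end time: (3,4), (5,7), (5,9), (9,15), (16,17), (14,18).
Pick (3,4); next start ≥ 4 → (5,7); next start ≥ 7 → (9,15); next start ≥ 15 → (16,17).
Selected: (3,4) (5,7) (9,15) (16,17)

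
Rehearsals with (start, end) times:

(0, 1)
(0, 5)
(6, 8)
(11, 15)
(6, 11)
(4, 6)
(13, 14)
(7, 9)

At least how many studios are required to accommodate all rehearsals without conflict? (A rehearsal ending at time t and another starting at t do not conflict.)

3

Count concurrent intervals with a sweep; the peak is the room count.
Events (time:±→running): 0:+→1 0:+→2 1:-→1 4:+→2 5:-→1 6:-→0 6:+→1 6:+→2 7:+→3 … peak 3.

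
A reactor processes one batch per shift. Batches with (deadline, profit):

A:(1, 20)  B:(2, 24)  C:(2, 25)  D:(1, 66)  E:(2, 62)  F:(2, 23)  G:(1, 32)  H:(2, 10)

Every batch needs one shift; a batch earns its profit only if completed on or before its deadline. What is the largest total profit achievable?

By profit: D(d1,66), E(d2,62), G(d1,32), C(d2,25), B(d2,24), F(d2,23), A(d1,20), H(d2,10)
D→slot 1; E→slot 2; G skipped; C skipped; B skipped; F skipped; A skipped; H skipped.
Profit = 66 + 62 = 128

128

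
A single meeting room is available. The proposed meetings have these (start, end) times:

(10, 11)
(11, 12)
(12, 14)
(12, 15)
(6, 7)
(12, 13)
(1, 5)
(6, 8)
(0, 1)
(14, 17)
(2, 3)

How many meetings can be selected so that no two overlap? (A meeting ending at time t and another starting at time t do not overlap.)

Greedy by earliest finish: after sorting by end time, pick each interval compatible with the last pick.
Sorted by end: (0,1)  (2,3)  (1,5)  (6,7)  (6,8)  (10,11)  (11,12)  (12,13)  (12,14)  (12,15)  (14,17)
take (0,1); take (2,3); take (6,7); skip (6,8); take (10,11); take (11,12); take (12,13); take (14,17).
Selected 7 meetings.

7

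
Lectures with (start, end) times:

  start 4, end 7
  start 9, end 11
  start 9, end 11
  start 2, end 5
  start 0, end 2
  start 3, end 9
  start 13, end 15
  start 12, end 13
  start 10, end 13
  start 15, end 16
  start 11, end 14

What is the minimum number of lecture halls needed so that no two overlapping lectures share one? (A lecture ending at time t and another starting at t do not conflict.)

3

The answer is the maximum number of intervals overlapping at any instant.
Events (time:±→running): 0:+→1 2:-→0 2:+→1 3:+→2 4:+→3 … peak 3.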